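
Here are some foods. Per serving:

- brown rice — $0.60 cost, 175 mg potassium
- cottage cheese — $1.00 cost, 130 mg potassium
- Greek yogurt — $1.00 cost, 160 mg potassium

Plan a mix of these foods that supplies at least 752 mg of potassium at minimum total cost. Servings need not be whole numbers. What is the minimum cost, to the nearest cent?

$2.58

Cost per mg of potassium: brown rice $0.0034, Greek yogurt $0.0063, cottage cheese $0.0077.
With no serving limits, use only brown rice: 752 mg / 175 mg = 4.297 servings × $0.60 = $2.58.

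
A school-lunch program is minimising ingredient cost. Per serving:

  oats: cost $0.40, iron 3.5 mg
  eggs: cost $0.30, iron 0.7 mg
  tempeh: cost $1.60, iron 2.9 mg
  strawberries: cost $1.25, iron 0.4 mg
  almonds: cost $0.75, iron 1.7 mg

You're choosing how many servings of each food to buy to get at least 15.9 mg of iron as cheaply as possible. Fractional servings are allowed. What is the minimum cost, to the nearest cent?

$1.82

Cost per mg of iron: oats $0.1143, eggs $0.4286, almonds $0.4412, tempeh $0.5517, strawberries $3.1250.
With no serving limits, use only oats: 15.9 mg / 3.5 mg = 4.543 servings × $0.40 = $1.82.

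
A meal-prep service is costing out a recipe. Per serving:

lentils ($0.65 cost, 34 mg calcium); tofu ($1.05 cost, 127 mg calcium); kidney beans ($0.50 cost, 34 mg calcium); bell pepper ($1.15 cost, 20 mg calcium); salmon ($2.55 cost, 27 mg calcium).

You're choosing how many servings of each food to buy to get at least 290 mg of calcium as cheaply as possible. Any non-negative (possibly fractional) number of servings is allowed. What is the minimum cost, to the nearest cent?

$2.40

Cost per mg of calcium: tofu $0.0083, kidney beans $0.0147, lentils $0.0191, bell pepper $0.0575, salmon $0.0944.
With no serving limits, use only tofu: 290 mg / 127 mg = 2.283 servings × $1.05 = $2.40.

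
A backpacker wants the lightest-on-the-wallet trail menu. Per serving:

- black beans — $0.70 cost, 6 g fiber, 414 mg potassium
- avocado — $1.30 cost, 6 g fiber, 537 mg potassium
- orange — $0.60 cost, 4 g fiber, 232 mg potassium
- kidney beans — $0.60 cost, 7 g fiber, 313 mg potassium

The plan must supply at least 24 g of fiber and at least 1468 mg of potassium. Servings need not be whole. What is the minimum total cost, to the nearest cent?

With two linear requirements the optimum uses one or two foods; enumerate the corners.
black beans only: max(24/6, 1468/414) = 4 servings → $2.80.
avocado only: max(24/6, 1468/537) = 4 servings → $5.20.
orange only: max(24/4, 1468/232) = 6.328 servings → $3.80.
kidney beans only: max(24/7, 1468/313) = 4.69 servings → $2.81.
black beans + avocado with both targets exact would need a negative amount; discard.
black beans + orange with both tight: 1.152 servings and 4.273 servings → $3.37.
black beans + kidney beans with both tight: 2.71 servings and 1.106 servings → $2.56.
avocado + orange with both tight: 0.4021 servings and 5.397 servings → $3.76.
avocado + kidney beans with both tight: 1.469 servings and 2.169 servings → $3.21.
orange + kidney beans: intersection lies outside the first quadrant.
The minimum over all feasible corners is $2.56.

$2.56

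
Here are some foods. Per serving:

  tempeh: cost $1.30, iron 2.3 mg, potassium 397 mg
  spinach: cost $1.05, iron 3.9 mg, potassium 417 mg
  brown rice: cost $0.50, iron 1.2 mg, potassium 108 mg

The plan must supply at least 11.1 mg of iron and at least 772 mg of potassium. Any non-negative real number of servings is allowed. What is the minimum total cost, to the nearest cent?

Compare the cost at each extreme point of the feasible region.
tempeh only: max(11.1/2.3, 772/397) = 4.826 servings → $6.27.
spinach only: max(11.1/3.9, 772/417) = 2.846 servings → $2.99.
brown rice only: max(11.1/1.2, 772/108) = 9.25 servings → $4.62.
tempeh + spinach: intersection lies outside the first quadrant.
tempeh + brown rice with both targets exact would need a negative amount; discard.
spinach + brown rice: intersection lies outside the first quadrant.
Cheapest feasible corner: $2.99.

$2.99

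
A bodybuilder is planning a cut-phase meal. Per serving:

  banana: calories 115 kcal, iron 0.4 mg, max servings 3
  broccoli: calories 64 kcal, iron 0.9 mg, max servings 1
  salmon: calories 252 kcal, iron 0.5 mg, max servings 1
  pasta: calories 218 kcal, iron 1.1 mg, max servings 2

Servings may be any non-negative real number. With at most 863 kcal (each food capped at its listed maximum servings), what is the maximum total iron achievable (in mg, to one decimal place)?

Iron per kcal: broccoli 0.01406, pasta 0.005046, banana 0.003478, salmon 0.001984.
Take 1 serving of broccoli: uses 64 kcal, +0.9 mg iron (running total 0.9 mg).
Take 2 servings of pasta: uses 436 kcal, +2.2 mg iron (running total 3.1 mg).
Take 3 servings of banana: uses 345 kcal, +1.2 mg iron (running total 4.3 mg).
Take 0.07143 servings of salmon: uses 18 kcal, +0.0 mg iron (running total 4.3 mg).
Filling greedily by iron-per-kcal is optimal for one linear limit, giving 4.3 mg.

4.3 mg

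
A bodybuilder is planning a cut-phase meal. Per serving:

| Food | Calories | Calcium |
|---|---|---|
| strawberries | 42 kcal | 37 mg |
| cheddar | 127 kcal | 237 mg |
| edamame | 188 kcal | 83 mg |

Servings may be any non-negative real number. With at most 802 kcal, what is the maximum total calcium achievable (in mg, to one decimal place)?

Calcium per kcal: cheddar 1.866, strawberries 0.881, edamame 0.4415.
With no serving limits, spend the whole calories allowance on cheddar: 802 kcal / 127 kcal × 237 mg = 1496.6 mg.

1496.6 mg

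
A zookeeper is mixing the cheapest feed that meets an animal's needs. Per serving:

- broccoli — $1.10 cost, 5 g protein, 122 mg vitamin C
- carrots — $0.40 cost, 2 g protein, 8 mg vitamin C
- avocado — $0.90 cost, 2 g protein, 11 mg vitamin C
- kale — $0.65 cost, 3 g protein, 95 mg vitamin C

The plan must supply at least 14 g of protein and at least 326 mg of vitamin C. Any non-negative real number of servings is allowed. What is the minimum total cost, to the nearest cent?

Compare the cost at each extreme point of the feasible region.
broccoli only: max(14/5, 326/122) = 2.8 servings → $3.08.
carrots only: max(14/2, 326/8) = 40.75 servings → $16.30.
avocado only: max(14/2, 326/11) = 29.64 servings → $26.67.
kale only: max(14/3, 326/95) = 4.667 servings → $3.03.
broccoli + carrots with both tight: 2.647 servings and 0.3824 servings → $3.06.
broccoli + avocado with both tight: 2.635 servings and 0.4127 servings → $3.27.
broccoli + kale: intersection lies outside the first quadrant.
carrots + avocado with both targets exact would need a negative amount; discard.
carrots + kale with both tight: 2.12 servings and 3.253 servings → $2.96.
avocado + kale with both tight: 2.242 servings and 3.172 servings → $4.08.
So the least-cost plan costs $2.96.

$2.96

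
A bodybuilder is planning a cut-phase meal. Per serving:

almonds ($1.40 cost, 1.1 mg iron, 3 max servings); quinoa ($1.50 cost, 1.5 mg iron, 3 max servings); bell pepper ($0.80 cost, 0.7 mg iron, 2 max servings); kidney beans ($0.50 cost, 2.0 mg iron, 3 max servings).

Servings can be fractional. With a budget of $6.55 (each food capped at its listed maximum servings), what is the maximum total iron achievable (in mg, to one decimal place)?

Iron per dollar: kidney beans 4, quinoa 1, bell pepper 0.875, almonds 0.7857.
Take 3 servings of kidney beans: spends $1.50, +6.0 mg iron (running total 6.0 mg).
Take 3 servings of quinoa: spends $4.50, +4.5 mg iron (running total 10.5 mg).
Take 0.6875 servings of bell pepper: spends $0.55, +0.5 mg iron (running total 11.0 mg).
Filling greedily by iron-per-dollar is optimal for one linear limit, giving 11.0 mg.

11.0 mg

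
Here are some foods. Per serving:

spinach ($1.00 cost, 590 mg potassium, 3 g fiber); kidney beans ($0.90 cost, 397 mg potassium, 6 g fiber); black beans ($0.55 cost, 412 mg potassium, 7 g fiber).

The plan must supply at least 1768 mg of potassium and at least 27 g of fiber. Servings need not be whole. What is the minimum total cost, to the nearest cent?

$2.36

spinach only: max(1768/590, 27/3) = 9 servings → $9.00.
kidney beans only: max(1768/397, 27/6) = 4.5 servings → $4.05.
black beans only: max(1768/412, 27/7) = 4.291 servings → $2.36.
spinach + kidney beans with both targets exact would need a negative amount; discard.
spinach + black beans with both tight: 0.4326 servings and 3.672 servings → $2.45.
kidney beans + black beans with both tight: 4.078 servings and 0.3616 servings → $3.87.
Cheapest feasible corner: $2.36.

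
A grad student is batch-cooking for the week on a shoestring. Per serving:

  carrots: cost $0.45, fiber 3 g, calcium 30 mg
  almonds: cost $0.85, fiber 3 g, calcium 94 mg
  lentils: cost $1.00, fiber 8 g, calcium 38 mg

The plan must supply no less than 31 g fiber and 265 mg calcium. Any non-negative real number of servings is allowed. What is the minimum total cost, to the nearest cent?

At the optimum either one food covers both requirements or two foods hit both targets exactly; no other combination can be cheaper.
carrots only: max(31/3, 265/30) = 10.33 servings → $4.65.
almonds only: max(31/3, 265/94) = 10.33 servings → $8.78.
lentils only: max(31/8, 265/38) = 6.974 servings → $6.97.
carrots + almonds with both targets exact would need a negative amount; discard.
carrots + lentils with both tight: 7.476 servings and 1.071 servings → $4.44.
almonds + lentils with both tight: 1.476 servings and 3.321 servings → $4.58.
So the least-cost plan costs $4.44.

$4.44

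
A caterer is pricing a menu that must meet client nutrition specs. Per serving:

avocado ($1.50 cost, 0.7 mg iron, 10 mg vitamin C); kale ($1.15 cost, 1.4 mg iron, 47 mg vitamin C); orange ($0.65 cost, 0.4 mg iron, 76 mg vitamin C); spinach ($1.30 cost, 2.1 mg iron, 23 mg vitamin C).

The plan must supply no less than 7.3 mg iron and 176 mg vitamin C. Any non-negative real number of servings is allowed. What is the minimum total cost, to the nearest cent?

$5.06

avocado only: max(7.3/0.7, 176/10) = 17.6 servings → $26.40.
kale only: max(7.3/1.4, 176/47) = 5.214 servings → $6.00.
orange only: max(7.3/0.4, 176/76) = 18.25 servings → $11.86.
spinach only: max(7.3/2.1, 176/23) = 7.652 servings → $9.95.
avocado + kale with both tight: 5.116 servings and 2.656 servings → $10.73.
avocado + orange with both tight: 9.846 servings and 1.02 servings → $15.43.
avocado + spinach with both targets exact would need a negative amount; discard.
kale + orange with both targets exact would need a negative amount; discard.
kale + spinach with both tight: 3.033 servings and 1.454 servings → $5.38.
orange + spinach with both tight: 1.341 servings and 3.221 servings → $5.06.
Cheapest feasible corner: $5.06.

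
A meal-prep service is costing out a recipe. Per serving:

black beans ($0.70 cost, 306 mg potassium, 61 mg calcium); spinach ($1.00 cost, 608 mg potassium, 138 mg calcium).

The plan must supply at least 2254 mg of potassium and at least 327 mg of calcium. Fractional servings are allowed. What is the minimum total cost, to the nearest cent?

$3.71

A basic optimal solution has at most two foods positive. Try each food alone and each pair with both targets met exactly.
black beans only: max(2254/306, 327/61) = 7.366 servings → $5.16.
spinach only: max(2254/608, 327/138) = 3.707 servings → $3.71.
black beans + spinach with both targets exact would need a negative amount; discard.
The minimum over all feasible corners is $3.71.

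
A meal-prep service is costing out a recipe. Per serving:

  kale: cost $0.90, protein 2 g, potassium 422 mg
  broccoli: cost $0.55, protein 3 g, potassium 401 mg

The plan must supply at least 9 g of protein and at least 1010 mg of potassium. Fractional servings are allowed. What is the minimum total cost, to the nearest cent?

The cheapest plan sits at a corner of the feasible region — with two constraints it uses at most two foods.
kale only: max(9/2, 1010/422) = 4.5 servings → $4.05.
broccoli only: max(9/3, 1010/401) = 3 servings → $1.65.
kale + broccoli: the both-tight solution has a negative serving — not a feasible corner.
The minimum over all feasible corners is $1.65.

$1.65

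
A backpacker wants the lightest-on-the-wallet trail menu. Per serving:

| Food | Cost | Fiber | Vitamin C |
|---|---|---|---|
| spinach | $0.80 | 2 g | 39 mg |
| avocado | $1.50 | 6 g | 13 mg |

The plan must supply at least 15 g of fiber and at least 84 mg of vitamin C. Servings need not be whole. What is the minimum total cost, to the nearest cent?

At the optimum either one food covers both requirements or two foods hit both targets exactly; no other combination can be cheaper.
spinach only: max(15/2, 84/39) = 7.5 servings → $6.00.
avocado only: max(15/6, 84/13) = 6.462 servings → $9.69.
spinach + avocado with both tight: 1.486 servings and 2.005 servings → $4.20.
Cheapest feasible corner: $4.20.

$4.20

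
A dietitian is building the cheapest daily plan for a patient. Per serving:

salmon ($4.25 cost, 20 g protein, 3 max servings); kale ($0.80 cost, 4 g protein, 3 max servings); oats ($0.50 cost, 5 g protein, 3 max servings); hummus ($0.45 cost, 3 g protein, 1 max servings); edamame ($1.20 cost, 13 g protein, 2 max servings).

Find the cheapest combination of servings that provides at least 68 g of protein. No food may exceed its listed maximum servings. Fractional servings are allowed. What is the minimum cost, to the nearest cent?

Cost per g of protein: edamame $0.0923, oats $0.1000, hummus $0.1500, kale $0.2000, salmon $0.2125.
Take 2 servings of edamame: +26.0 g protein for $2.40 (total $2.40, still need 42.0 g).
Take 3 servings of oats: +15.0 g protein for $1.50 (total $3.90, still need 27.0 g).
Take 1 serving of hummus: +3.0 g protein for $0.45 (total $4.35, still need 24.0 g).
Take 3 servings of kale: +12.0 g protein for $2.40 (total $6.75, still need 12.0 g).
Take 0.6 servings of salmon: +12.0 g protein for $2.55 (total $9.30, still need 0.0 g).
Filling from the cheapest source first is optimal under one linear minimum: $9.30.

$9.30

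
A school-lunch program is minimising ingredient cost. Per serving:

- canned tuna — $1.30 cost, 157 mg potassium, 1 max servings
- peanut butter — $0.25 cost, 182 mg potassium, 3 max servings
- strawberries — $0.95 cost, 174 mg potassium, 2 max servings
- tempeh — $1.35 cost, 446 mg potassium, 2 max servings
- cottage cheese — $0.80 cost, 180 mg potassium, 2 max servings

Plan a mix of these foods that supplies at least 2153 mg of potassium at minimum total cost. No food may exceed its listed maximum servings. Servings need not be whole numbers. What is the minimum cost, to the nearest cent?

Cost per mg of potassium: peanut butter $0.0014, tempeh $0.0030, cottage cheese $0.0044, strawberries $0.0055, canned tuna $0.0083.
Take 3 servings of peanut butter: +546.0 mg potassium for $0.75 (total $0.75, still need 1607.0 mg).
Take 2 servings of tempeh: +892.0 mg potassium for $2.70 (total $3.45, still need 715.0 mg).
Take 2 servings of cottage cheese: +360.0 mg potassium for $1.60 (total $5.05, still need 355.0 mg).
Take 2 servings of strawberries: +348.0 mg potassium for $1.90 (total $6.95, still need 7.0 mg).
Take 0.04459 servings of canned tuna: +7.0 mg potassium for $0.06 (total $7.01, still need 0.0 mg).
Greedy by cheapest-per-mg is optimal for a single linear constraint, so the minimum cost is $7.01.

$7.01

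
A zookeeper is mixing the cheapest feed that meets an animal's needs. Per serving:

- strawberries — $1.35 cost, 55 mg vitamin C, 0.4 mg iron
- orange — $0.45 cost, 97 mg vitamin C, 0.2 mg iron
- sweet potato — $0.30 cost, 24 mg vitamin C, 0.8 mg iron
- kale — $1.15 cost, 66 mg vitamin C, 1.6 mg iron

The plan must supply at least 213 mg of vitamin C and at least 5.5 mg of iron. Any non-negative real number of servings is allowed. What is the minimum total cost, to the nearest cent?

An LP optimum is at a vertex; with two nutrient constraints at most two foods are used. Check each candidate.
strawberries only: max(213/55, 5.5/0.4) = 13.75 servings → $18.56.
orange only: max(213/97, 5.5/0.2) = 27.5 servings → $12.38.
sweet potato only: max(213/24, 5.5/0.8) = 8.875 servings → $2.66.
kale only: max(213/66, 5.5/1.6) = 3.438 servings → $3.95.
strawberries + orange with both targets exact would need a negative amount; discard.
strawberries + sweet potato with both tight: 1.116 servings and 6.317 servings → $3.40.
strawberries + kale with both targets exact would need a negative amount; discard.
orange + sweet potato with both tight: 0.5275 servings and 6.743 servings → $2.26.
orange + kale: the both-tight solution has a negative serving — not a feasible corner.
sweet potato + kale with both tight: 1.542 servings and 2.667 servings → $3.53.
So the least-cost plan costs $2.26.

$2.26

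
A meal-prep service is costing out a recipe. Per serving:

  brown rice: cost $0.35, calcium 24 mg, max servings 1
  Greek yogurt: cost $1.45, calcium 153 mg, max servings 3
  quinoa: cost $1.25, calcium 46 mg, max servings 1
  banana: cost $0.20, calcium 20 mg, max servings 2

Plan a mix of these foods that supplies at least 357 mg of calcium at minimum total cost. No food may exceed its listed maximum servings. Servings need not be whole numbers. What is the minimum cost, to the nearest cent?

$3.38

Cost per mg of calcium: Greek yogurt $0.0095, banana $0.0100, brown rice $0.0146, quinoa $0.0272.
Take 2.333 servings of Greek yogurt: +357.0 mg calcium for $3.38 (total $3.38, still need 0.0 mg).
Greedy by cheapest-per-mg is optimal for a single linear constraint, so the minimum cost is $3.38.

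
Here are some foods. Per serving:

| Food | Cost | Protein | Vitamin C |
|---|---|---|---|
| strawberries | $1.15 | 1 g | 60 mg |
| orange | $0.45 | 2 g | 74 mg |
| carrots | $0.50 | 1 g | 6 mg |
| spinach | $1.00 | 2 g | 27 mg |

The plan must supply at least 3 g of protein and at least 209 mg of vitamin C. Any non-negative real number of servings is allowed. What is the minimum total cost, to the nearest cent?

With two linear requirements the optimum uses one or two foods; enumerate the corners.
strawberries only: max(3/1, 209/60) = 3.483 servings → $4.01.
orange only: max(3/2, 209/74) = 2.824 servings → $1.27.
carrots only: max(3/1, 209/6) = 34.83 servings → $17.42.
spinach only: max(3/2, 209/27) = 7.741 servings → $7.74.
strawberries + orange: the both-tight solution has a negative serving — not a feasible corner.
strawberries + carrots with both targets exact would need a negative amount; discard.
strawberries + spinach: intersection lies outside the first quadrant.
orange + carrots: intersection lies outside the first quadrant.
orange + spinach: the both-tight solution has a negative serving — not a feasible corner.
carrots + spinach: the both-tight solution has a negative serving — not a feasible corner.
The minimum over all feasible corners is $1.27.

$1.27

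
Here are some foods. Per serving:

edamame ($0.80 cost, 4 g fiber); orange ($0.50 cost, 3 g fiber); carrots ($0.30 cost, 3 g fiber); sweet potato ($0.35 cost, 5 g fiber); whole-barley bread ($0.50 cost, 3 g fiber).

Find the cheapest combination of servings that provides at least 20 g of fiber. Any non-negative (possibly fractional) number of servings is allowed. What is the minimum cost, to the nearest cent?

$1.40

Cost per g of fiber: sweet potato $0.0700, carrots $0.1000, orange $0.1667, whole-barley bread $0.1667, edamame $0.2000.
With no serving limits, use only sweet potato: 20 g / 5 g = 4 servings × $0.35 = $1.40.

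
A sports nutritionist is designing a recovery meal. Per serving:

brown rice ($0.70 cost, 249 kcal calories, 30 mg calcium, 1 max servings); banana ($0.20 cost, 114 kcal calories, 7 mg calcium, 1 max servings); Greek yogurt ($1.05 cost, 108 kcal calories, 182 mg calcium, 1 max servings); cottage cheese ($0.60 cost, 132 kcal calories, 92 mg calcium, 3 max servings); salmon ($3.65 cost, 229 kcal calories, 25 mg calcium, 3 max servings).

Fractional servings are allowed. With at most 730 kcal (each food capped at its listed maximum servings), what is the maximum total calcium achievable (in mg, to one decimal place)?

485.2 mg

Calcium per kcal: Greek yogurt 1.685, cottage cheese 0.697, brown rice 0.1205, salmon 0.1092, banana 0.0614.
Take 1 serving of Greek yogurt: uses 108 kcal, +182.0 mg calcium (running total 182.0 mg).
Take 3 servings of cottage cheese: uses 396 kcal, +276.0 mg calcium (running total 458.0 mg).
Take 0.9076 servings of brown rice: uses 226 kcal, +27.2 mg calcium (running total 485.2 mg).
Greedy by best ratio exhausts the calories allowance optimally: 485.2 mg.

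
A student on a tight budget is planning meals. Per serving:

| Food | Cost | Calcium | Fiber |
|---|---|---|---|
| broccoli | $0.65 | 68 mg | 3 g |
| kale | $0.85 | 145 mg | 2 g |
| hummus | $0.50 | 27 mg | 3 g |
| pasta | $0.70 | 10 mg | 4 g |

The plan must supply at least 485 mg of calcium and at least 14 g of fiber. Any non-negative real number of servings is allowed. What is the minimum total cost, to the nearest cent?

$3.73

With two linear requirements the optimum uses one or two foods; enumerate the corners.
broccoli only: max(485/68, 14/3) = 7.132 servings → $4.64.
kale only: max(485/145, 14/2) = 7 servings → $5.95.
hummus only: max(485/27, 14/3) = 17.96 servings → $8.98.
pasta only: max(485/10, 14/4) = 48.5 servings → $33.95.
broccoli + kale with both tight: 3.545 servings and 1.682 servings → $3.73.
broccoli + hummus: intersection lies outside the first quadrant.
broccoli + pasta: intersection lies outside the first quadrant.
kale + hummus with both tight: 2.827 servings and 2.782 servings → $3.79.
kale + pasta with both tight: 3.214 servings and 1.893 servings → $4.06.
hummus + pasta: the both-tight solution has a negative serving — not a feasible corner.
Cheapest feasible corner: $3.73.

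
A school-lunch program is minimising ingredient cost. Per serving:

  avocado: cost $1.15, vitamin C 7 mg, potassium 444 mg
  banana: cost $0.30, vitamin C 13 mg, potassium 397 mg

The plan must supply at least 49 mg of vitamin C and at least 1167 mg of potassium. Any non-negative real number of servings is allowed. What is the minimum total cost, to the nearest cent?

The cheapest plan sits at a corner of the feasible region — with two constraints it uses at most two foods.
avocado only: max(49/7, 1167/444) = 7 servings → $8.05.
banana only: max(49/13, 1167/397) = 3.769 servings → $1.13.
avocado + banana with both targets exact would need a negative amount; discard.
The minimum over all feasible corners is $1.13.

$1.13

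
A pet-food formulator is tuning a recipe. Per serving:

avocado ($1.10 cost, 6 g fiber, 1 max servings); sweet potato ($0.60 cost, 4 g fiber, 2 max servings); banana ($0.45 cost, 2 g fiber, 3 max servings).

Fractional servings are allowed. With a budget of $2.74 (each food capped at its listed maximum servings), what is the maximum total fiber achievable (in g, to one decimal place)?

16.0 g

Fiber per dollar: sweet potato 6.667, avocado 5.455, banana 4.444.
Take 2 servings of sweet potato: spends $1.20, +8.0 g fiber (running total 8.0 g).
Take 1 serving of avocado: spends $1.10, +6.0 g fiber (running total 14.0 g).
Take 0.9778 servings of banana: spends $0.44, +2.0 g fiber (running total 16.0 g).
Filling greedily by fiber-per-dollar is optimal for one linear limit, giving 16.0 g.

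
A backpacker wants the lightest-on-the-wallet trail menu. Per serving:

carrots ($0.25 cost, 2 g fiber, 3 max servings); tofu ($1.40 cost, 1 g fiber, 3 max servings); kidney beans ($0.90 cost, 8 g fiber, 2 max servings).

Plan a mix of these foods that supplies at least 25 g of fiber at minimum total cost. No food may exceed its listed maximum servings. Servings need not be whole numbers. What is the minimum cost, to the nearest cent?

Cost per g of fiber: kidney beans $0.1125, carrots $0.1250, tofu $1.4000.
Take 2 servings of kidney beans: +16.0 g fiber for $1.80 (total $1.80, still need 9.0 g).
Take 3 servings of carrots: +6.0 g fiber for $0.75 (total $2.55, still need 3.0 g).
Take 3 servings of tofu: +3.0 g fiber for $4.20 (total $6.75, still need 0.0 g).
Greedy by cheapest-per-g is optimal for a single linear constraint, so the minimum cost is $6.75.

$6.75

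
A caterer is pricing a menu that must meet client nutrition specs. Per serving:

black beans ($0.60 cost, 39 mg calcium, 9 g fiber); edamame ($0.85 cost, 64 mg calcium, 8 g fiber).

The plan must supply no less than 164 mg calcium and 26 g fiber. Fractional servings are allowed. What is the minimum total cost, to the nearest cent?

$2.29

Two binding constraints pin down two serving amounts, so the optimal mix uses at most two foods. The candidates are each food alone (scaled to the tighter of calcium/fiber) and each pair with both constraints tight.
black beans only: max(164/39, 26/9) = 4.205 servings → $2.52.
edamame only: max(164/64, 26/8) = 3.25 servings → $2.76.
black beans + edamame with both tight: 1.333 servings and 1.75 servings → $2.29.
So the least-cost plan costs $2.29.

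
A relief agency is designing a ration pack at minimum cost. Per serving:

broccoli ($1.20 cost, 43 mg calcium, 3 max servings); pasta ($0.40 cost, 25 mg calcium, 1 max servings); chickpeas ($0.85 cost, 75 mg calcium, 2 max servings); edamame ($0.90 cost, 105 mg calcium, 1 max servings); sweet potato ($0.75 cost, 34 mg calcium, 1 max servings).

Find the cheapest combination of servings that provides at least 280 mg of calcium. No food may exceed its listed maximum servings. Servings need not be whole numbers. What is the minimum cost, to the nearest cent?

Cost per mg of calcium: edamame $0.0086, chickpeas $0.0113, pasta $0.0160, sweet potato $0.0221, broccoli $0.0279.
Take 1 serving of edamame: +105.0 mg calcium for $0.90 (total $0.90, still need 175.0 mg).
Take 2 servings of chickpeas: +150.0 mg calcium for $1.70 (total $2.60, still need 25.0 mg).
Take 1 serving of pasta: +25.0 mg calcium for $0.40 (total $3.00, still need 0.0 mg).
Filling from the cheapest source first is optimal under one linear minimum: $3.00.

$3.00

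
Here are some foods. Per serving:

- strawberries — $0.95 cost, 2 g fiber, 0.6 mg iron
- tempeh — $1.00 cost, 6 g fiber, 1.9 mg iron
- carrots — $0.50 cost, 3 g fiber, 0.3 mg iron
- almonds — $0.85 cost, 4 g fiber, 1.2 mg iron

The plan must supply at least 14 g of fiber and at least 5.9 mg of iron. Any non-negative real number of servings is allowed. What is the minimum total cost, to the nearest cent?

An LP optimum is at a vertex; with two nutrient constraints at most two foods are used. Check each candidate.
strawberries only: max(14/2, 5.9/0.6) = 9.833 servings → $9.34.
tempeh only: max(14/6, 5.9/1.9) = 3.105 servings → $3.11.
carrots only: max(14/3, 5.9/0.3) = 19.67 servings → $9.83.
almonds only: max(14/4, 5.9/1.2) = 4.917 servings → $4.18.
strawberries + tempeh with both targets exact would need a negative amount; discard.
strawberries + carrots: the both-tight solution has a negative serving — not a feasible corner.
strawberries + almonds (both tight): parallel constraints — no distinct corner.
tempeh + carrots: the both-tight solution has a negative serving — not a feasible corner.
tempeh + almonds with both targets exact would need a negative amount; discard.
carrots + almonds with both targets exact would need a negative amount; discard.
The minimum over all feasible corners is $3.11.

$3.11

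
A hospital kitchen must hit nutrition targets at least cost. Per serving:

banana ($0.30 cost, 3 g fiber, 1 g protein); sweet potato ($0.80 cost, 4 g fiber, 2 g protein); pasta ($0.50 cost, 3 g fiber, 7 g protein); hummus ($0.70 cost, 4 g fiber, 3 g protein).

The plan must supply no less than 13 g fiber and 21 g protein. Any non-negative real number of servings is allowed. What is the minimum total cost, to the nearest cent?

$1.86

banana only: max(13/3, 21/1) = 21 servings → $6.30.
sweet potato only: max(13/4, 21/2) = 10.5 servings → $8.40.
pasta only: max(13/3, 21/7) = 4.333 servings → $2.17.
hummus only: max(13/4, 21/3) = 7 servings → $4.90.
banana + sweet potato: intersection lies outside the first quadrant.
banana + pasta with both tight: 1.556 servings and 2.778 servings → $1.86.
banana + hummus: intersection lies outside the first quadrant.
sweet potato + pasta with both tight: 1.273 servings and 2.636 servings → $2.34.
sweet potato + hummus with both targets exact would need a negative amount; discard.
pasta + hummus with both tight: 2.368 servings and 1.474 servings → $2.22.
The minimum over all feasible corners is $1.86.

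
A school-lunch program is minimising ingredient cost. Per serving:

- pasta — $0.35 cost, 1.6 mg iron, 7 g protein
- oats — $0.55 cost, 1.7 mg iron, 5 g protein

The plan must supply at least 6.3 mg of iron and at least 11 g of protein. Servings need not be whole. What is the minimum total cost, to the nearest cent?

$1.38

Minimising a linear cost over {iron ≥ 6.3, protein ≥ 11, servings ≥ 0} — the optimum is at a vertex, using one or two foods.
pasta only: max(6.3/1.6, 11/7) = 3.938 servings → $1.38.
oats only: max(6.3/1.7, 11/5) = 3.706 servings → $2.04.
pasta + oats: intersection lies outside the first quadrant.
The minimum over all feasible corners is $1.38.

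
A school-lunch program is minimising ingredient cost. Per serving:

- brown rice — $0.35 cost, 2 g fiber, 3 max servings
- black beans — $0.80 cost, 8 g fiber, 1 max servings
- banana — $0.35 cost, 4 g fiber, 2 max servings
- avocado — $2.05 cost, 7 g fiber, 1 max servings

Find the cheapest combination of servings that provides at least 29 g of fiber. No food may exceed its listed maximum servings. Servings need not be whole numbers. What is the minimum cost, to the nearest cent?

Cost per g of fiber: banana $0.0875, black beans $0.1000, brown rice $0.1750, avocado $0.2929.
Take 2 servings of banana: +8.0 g fiber for $0.70 (total $0.70, still need 21.0 g).
Take 1 serving of black beans: +8.0 g fiber for $0.80 (total $1.50, still need 13.0 g).
Take 3 servings of brown rice: +6.0 g fiber for $1.05 (total $2.55, still need 7.0 g).
Take 1 serving of avocado: +7.0 g fiber for $2.05 (total $4.60, still need 0.0 g).
Filling from the cheapest source first is optimal under one linear minimum: $4.60.

$4.60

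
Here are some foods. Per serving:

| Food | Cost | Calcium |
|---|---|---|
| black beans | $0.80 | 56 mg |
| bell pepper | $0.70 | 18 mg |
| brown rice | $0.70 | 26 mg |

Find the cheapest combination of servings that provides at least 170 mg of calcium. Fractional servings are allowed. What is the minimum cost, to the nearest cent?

Cost per mg of calcium: black beans $0.0143, brown rice $0.0269, bell pepper $0.0389.
With no serving limits, use only black beans: 170 mg / 56 mg = 3.036 servings × $0.80 = $2.43.

$2.43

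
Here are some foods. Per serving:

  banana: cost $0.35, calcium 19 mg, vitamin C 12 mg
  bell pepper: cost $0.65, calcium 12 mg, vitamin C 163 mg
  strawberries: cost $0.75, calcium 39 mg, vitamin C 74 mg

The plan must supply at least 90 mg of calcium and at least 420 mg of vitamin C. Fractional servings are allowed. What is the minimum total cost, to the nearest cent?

$2.48

Compare the cost at each extreme point of the feasible region.
banana only: max(90/19, 420/12) = 35 servings → $12.25.
bell pepper only: max(90/12, 420/163) = 7.5 servings → $4.88.
strawberries only: max(90/39, 420/74) = 5.676 servings → $4.26.
banana + bell pepper with both tight: 3.261 servings and 2.337 servings → $2.66.
banana + strawberries: the both-tight solution has a negative serving — not a feasible corner.
bell pepper + strawberries with both tight: 1.777 servings and 1.761 servings → $2.48.
So the least-cost plan costs $2.48.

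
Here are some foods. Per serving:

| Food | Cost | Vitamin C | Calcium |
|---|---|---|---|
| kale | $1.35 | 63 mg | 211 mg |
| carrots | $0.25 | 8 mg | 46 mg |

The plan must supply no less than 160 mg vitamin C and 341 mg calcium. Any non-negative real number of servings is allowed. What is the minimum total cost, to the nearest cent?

$3.43

Check every corner: each single food scaled to meet both minima, and each pair solved so both constraints bind.
kale only: max(160/63, 341/211) = 2.54 servings → $3.43.
carrots only: max(160/8, 341/46) = 20 servings → $5.00.
kale + carrots with both targets exact would need a negative amount; discard.
So the least-cost plan costs $3.43.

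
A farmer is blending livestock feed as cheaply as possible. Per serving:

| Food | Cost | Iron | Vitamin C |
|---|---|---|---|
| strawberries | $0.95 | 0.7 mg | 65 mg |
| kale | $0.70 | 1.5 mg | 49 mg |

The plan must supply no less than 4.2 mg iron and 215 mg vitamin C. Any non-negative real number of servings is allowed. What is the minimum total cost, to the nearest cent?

Two binding constraints pin down two serving amounts, so the optimal mix uses at most two foods. The candidates are each food alone (scaled to the tighter of iron/vitamin C) and each pair with both constraints tight.
strawberries only: max(4.2/0.7, 215/65) = 6 servings → $5.70.
kale only: max(4.2/1.5, 215/49) = 4.388 servings → $3.07.
strawberries + kale with both tight: 1.847 servings and 1.938 servings → $3.11.
Cheapest feasible corner: $3.07.

$3.07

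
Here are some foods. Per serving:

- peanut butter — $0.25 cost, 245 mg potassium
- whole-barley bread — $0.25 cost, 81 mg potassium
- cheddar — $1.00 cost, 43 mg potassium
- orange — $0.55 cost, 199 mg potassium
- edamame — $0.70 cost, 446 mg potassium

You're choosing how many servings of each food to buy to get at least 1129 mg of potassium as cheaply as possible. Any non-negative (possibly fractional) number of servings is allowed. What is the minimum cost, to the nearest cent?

$1.15

Cost per mg of potassium: peanut butter $0.0010, edamame $0.0016, orange $0.0028, whole-barley bread $0.0031, cheddar $0.0233.
With no serving limits, use only peanut butter: 1129 mg / 245 mg = 4.608 servings × $0.25 = $1.15.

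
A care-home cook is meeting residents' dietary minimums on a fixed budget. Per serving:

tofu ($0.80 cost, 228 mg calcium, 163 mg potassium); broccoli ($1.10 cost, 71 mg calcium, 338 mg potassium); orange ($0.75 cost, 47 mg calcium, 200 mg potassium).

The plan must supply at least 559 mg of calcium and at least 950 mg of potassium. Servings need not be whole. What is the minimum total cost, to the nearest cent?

For a min-cost LP with two ≥-constraints, a basic feasible solution has at most two positive variables.
tofu only: max(559/228, 950/163) = 5.828 servings → $4.66.
broccoli only: max(559/71, 950/338) = 7.873 servings → $8.66.
orange only: max(559/47, 950/200) = 11.89 servings → $8.92.
tofu + broccoli with both tight: 1.855 servings and 1.916 servings → $3.59.
tofu + orange with both tight: 1.77 servings and 3.307 servings → $3.90.
broccoli + orange: intersection lies outside the first quadrant.
The minimum over all feasible corners is $3.59.

$3.59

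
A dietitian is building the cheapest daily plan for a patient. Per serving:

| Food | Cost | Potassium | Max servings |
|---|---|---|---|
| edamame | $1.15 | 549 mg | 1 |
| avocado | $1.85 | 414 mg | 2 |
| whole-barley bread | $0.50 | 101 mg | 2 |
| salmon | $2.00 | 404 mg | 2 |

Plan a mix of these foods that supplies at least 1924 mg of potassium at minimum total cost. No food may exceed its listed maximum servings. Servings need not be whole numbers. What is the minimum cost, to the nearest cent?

$7.56

Cost per mg of potassium: edamame $0.0021, avocado $0.0045, whole-barley bread $0.0050, salmon $0.0050.
Take 1 serving of edamame: +549.0 mg potassium for $1.15 (total $1.15, still need 1375.0 mg).
Take 2 servings of avocado: +828.0 mg potassium for $3.70 (total $4.85, still need 547.0 mg).
Take 2 servings of whole-barley bread: +202.0 mg potassium for $1.00 (total $5.85, still need 345.0 mg).
Take 0.854 servings of salmon: +345.0 mg potassium for $1.71 (total $7.56, still need 0.0 mg).
Filling from the cheapest source first is optimal under one linear minimum: $7.56.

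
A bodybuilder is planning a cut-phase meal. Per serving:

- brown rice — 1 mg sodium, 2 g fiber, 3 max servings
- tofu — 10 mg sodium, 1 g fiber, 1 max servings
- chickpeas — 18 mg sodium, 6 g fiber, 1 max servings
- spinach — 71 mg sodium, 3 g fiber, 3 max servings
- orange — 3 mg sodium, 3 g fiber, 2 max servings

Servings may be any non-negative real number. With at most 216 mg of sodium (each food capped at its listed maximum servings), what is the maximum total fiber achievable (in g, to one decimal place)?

Fiber per mg sodium: brown rice 2, orange 1, chickpeas 0.3333, tofu 0.1, spinach 0.04225.
Take 3 servings of brown rice: uses 3 mg sodium, +6.0 g fiber (running total 6.0 g).
Take 2 servings of orange: uses 6 mg sodium, +6.0 g fiber (running total 12.0 g).
Take 1 serving of chickpeas: uses 18 mg sodium, +6.0 g fiber (running total 18.0 g).
Take 1 serving of tofu: uses 10 mg sodium, +1.0 g fiber (running total 19.0 g).
Take 2.521 servings of spinach: uses 179 mg sodium, +7.6 g fiber (running total 26.6 g).
Greedy by best ratio exhausts the sodium allowance optimally: 26.6 g.

26.6 g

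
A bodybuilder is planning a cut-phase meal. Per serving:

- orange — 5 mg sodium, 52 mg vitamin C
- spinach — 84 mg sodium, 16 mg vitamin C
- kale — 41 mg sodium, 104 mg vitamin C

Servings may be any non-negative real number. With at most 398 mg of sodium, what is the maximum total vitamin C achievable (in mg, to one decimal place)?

4139.2 mg

Vitamin C per mg sodium: orange 10.4, kale 2.537, spinach 0.1905.
With no serving limits, spend the whole sodium allowance on orange: 398 mg / 5 mg × 52 mg = 4139.2 mg.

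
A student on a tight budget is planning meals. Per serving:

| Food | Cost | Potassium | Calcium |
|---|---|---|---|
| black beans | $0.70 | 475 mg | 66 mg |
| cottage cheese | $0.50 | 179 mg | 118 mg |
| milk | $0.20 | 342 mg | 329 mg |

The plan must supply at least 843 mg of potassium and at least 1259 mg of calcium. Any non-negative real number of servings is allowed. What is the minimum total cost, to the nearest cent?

$0.77

Minimising a linear cost over {potassium ≥ 843, calcium ≥ 1259, servings ≥ 0} — the optimum is at a vertex, using one or two foods.
black beans only: max(843/475, 1259/66) = 19.08 servings → $13.35.
cottage cheese only: max(843/179, 1259/118) = 10.67 servings → $5.33.
milk only: max(843/342, 1259/329) = 3.827 servings → $0.77.
black beans + cottage cheese: intersection lies outside the first quadrant.
black beans + milk: the both-tight solution has a negative serving — not a feasible corner.
cottage cheese + milk with both targets exact would need a negative amount; discard.
The minimum over all feasible corners is $0.77.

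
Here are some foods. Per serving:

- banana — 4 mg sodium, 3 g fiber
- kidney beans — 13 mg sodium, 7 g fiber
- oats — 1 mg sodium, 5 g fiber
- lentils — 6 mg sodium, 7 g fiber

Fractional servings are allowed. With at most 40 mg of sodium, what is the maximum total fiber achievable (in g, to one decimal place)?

Fiber per mg sodium: oats 5, lentils 1.167, banana 0.75, kidney beans 0.5385.
With no serving limits, spend the whole sodium allowance on oats: 40 mg / 1 mg × 5 g = 200.0 g.

200.0 g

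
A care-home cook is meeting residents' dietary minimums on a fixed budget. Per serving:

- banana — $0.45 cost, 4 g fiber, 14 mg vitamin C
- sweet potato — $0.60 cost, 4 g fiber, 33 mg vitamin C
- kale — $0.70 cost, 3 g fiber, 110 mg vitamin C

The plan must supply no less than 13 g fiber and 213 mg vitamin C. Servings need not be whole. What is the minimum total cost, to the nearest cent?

Check every corner: each single food scaled to meet both minima, and each pair solved so both constraints bind.
banana only: max(13/4, 213/14) = 15.21 servings → $6.85.
sweet potato only: max(13/4, 213/33) = 6.455 servings → $3.87.
kale only: max(13/3, 213/110) = 4.333 servings → $3.03.
banana + sweet potato: the both-tight solution has a negative serving — not a feasible corner.
banana + kale with both tight: 1.987 servings and 1.683 servings → $2.07.
sweet potato + kale with both tight: 2.32 servings and 1.24 servings → $2.26.
The minimum over all feasible corners is $2.07.

$2.07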